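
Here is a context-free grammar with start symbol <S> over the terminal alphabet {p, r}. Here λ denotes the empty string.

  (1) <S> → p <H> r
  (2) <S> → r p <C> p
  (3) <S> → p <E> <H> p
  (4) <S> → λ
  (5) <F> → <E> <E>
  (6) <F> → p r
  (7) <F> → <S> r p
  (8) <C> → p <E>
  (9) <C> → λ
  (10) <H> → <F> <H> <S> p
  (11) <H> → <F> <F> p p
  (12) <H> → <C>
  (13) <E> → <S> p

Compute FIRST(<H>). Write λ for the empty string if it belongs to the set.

FIRST(<S>) = {λ, p, r}
FIRST(<C>) = {λ, p}
FIRST(<E>) = {p, r}  (via <S> p)
FIRST(<F>) = {p, r}  (via <E> <E>, <S> r p)
FIRST(<H>) = {λ, p, r}  (via <F> <H> <S> p, <F> <F> p p, <C>)

{λ, p, r}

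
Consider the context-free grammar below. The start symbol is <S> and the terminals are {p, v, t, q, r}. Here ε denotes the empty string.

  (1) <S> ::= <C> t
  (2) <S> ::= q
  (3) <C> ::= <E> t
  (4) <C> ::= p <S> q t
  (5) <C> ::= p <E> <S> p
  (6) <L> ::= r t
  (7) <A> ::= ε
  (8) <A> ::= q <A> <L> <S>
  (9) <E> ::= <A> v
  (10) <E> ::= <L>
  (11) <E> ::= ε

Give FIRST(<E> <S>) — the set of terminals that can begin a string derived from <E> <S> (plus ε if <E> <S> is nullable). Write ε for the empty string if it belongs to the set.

{p, q, r, t, v}

FIRST(<L>): from <L>::=r t we get {r}. So FIRST(<L>) = {r}.
FIRST(<A>): from <A>::=ε we get {ε}; from <A>::=q <A> <L> <S> we get {q}. So FIRST(<A>) = {ε, q}.
FIRST(<E>): from <E>::=<A> v we get {q, v}; from <E>::=<L> we get {r}; from <E>::=ε we get {ε}. So FIRST(<E>) = {ε, q, r, v}.
FIRST(<C>): from <C>::=<E> t we get {q, r, t, v}; from <C>::=p <S> q t we get {p}; from <C>::=p <E> <S> p we get {p}. So FIRST(<C>) = {p, q, r, t, v}.
FIRST(<S>): from <S>::=<C> t we get {p, q, r, t, v}; from <S>::=q we get {q}. So FIRST(<S>) = {p, q, r, t, v}.
FIRST(<E> <S>): take FIRST of each symbol in turn, carrying on past any symbol whose FIRST contains ε; result {p, q, r, t, v}.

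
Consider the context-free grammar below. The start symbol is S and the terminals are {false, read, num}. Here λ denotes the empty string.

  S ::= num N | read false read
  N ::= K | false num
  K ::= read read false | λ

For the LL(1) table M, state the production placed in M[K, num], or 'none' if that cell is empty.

none

FIRST(S): from S::=num N we get {num}; from S::=read false read we get {read}. So FIRST(S) = {num, read}.
FIRST(K): from K::=read read false we get {read}; from K::=λ we get {λ}. So FIRST(K) = {λ, read}.
FIRST(N): from N::=K we get {λ, read}; from N::=false num we get {false}. So FIRST(N) = {λ, false, read}.
FOLLOW(S) includes $ since S is the start symbol.
FOLLOW(N): in S::=num N, the suffix after N is empty, so FOLLOW(N) ⊇ FOLLOW(S) = {$}. Thus FOLLOW(N) = {$}.
FOLLOW(K): in N::=K, the suffix after K is empty, so FOLLOW(K) ⊇ FOLLOW(N) = {$}. Thus FOLLOW(K) = {$}.
For K ::= read read false: FIRST(read read false) = {read}, so it goes in M[K, t] for t ∈ {read}.
For K ::= λ: FIRST(λ) = {λ}, so it goes in M[K, t] for t ∈ {}; since λ ∈ FIRST, also for every t ∈ FOLLOW(K) = {$}.
None of these place a production in M[K, num].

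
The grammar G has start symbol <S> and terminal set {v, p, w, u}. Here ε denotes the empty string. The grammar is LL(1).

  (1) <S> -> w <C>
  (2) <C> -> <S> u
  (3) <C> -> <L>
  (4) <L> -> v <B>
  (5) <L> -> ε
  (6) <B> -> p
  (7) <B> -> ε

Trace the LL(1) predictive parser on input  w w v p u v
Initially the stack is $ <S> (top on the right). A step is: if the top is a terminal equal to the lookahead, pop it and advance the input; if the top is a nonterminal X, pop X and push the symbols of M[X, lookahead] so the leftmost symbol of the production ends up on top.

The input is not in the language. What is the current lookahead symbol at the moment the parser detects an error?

      Stack      Input          Action
   1  $ <S>      w w v p u v $  expand <S> -> w <C>
   2  $ <C> w    w w v p u v $  match w
   3  $ <C>      w v p u v $    expand <C> -> <S> u
   4  $ u <S>    w v p u v $    expand <S> -> w <C>
   5  $ u <C> w  w v p u v $    match w
   6  $ u <C>    v p u v $      expand <C> -> <L>
   7  $ u <L>    v p u v $      expand <L> -> v <B>
   8  $ u <B> v  v p u v $      match v
   9  $ u <B>    p u v $        expand <B> -> p
  10  $ u p      p u v $        match p
  11  $ u        u v $          match u
  12  $          v $            error: stack empty but input remains

v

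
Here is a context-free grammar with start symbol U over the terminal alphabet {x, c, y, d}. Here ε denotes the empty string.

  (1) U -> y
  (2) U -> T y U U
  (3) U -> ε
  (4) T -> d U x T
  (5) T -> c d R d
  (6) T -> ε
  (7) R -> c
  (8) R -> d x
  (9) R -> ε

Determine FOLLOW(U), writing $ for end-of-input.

{$, c, d, x, y}

FIRST(T): from T->d U x T we get {d}; from T->c d R d we get {c}; from T->ε we get {ε}. So FIRST(T) = {ε, c, d}.
FIRST(R): from R->c we get {c}; from R->d x we get {d}; from R->ε we get {ε}. So FIRST(R) = {ε, c, d}.
FIRST(U): from U->y we get {y}; from U->T y U U we get {c, d, y}; from U->ε we get {ε}. So FIRST(U) = {ε, c, d, y}.
FOLLOW(U) includes $ since U is the start symbol.
FOLLOW(U): in U->T y U U (occurrence 1), U is followed by U with FIRST {ε, c, d, y}; in U->T y U U (occurrence 1), the suffix after U is nullable (adds nothing new); in U->T y U U (occurrence 2), the suffix after U is empty (adds nothing new); in T->d U x T, U is followed by x T with FIRST {x}. Thus FOLLOW(U) = {$, c, d, x, y}.
FOLLOW(T): in U->T y U U, T is followed by y U U with FIRST {y}; in T->d U x T, the suffix after T is empty (adds nothing new). Thus FOLLOW(T) = {y}.
FOLLOW(R): in T->c d R d, R is followed by d with FIRST {d}. Thus FOLLOW(R) = {d}.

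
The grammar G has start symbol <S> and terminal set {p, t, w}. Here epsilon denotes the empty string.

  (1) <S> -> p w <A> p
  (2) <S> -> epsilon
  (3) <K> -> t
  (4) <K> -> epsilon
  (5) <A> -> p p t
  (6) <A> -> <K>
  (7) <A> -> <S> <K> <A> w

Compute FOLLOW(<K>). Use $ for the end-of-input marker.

FIRST(<S>): from <S>->p w <A> p we get {p}; from <S>->epsilon we get {epsilon}. So FIRST(<S>) = {epsilon, p}.
FIRST(<K>): from <K>->t we get {t}; from <K>->epsilon we get {epsilon}. So FIRST(<K>) = {epsilon, t}.
FIRST(<A>): from <A>->p p t we get {p}; from <A>-><K> we get {epsilon, t}; from <A>-><S> <K> <A> w we get {p, t, w}. So FIRST(<A>) = {epsilon, p, t, w}.
FOLLOW(<S>) includes $ since <S> is the start symbol.
FOLLOW(<S>): in <A>-><S> <K> <A> w, <S> is followed by <K> <A> w with FIRST {p, t, w}. Thus FOLLOW(<S>) = {$, p, t, w}.
FOLLOW(<A>): in <S>->p w <A> p, <A> is followed by p with FIRST {p}; in <A>-><S> <K> <A> w, <A> is followed by w with FIRST {w}. Thus FOLLOW(<A>) = {p, w}.
FOLLOW(<K>): in <A>-><K>, the suffix after <K> is empty, so FOLLOW(<K>) ⊇ FOLLOW(<A>) = {p, w}; in <A>-><S> <K> <A> w, <K> is followed by <A> w with FIRST {p, t, w}. Thus FOLLOW(<K>) = {p, t, w}.

{p, t, w}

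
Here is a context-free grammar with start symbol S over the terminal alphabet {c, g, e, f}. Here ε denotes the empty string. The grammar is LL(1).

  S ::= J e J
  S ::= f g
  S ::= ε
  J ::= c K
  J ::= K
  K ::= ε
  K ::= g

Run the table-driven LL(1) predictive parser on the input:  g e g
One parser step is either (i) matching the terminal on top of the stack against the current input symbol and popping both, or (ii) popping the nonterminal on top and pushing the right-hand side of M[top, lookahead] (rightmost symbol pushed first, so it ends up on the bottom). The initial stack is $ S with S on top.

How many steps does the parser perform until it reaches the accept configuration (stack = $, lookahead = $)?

     Stack    Input    Action
  1  $ S      g e g $  expand S ::= J e J
  2  $ J e J  g e g $  expand J ::= K
  3  $ J e K  g e g $  expand K ::= g
  4  $ J e g  g e g $  match g
  5  $ J e    e g $    match e
  6  $ J      g $      expand J ::= K
  7  $ K      g $      expand K ::= g
  8  $ g      g $      match g
Accept reached after 8 steps.

8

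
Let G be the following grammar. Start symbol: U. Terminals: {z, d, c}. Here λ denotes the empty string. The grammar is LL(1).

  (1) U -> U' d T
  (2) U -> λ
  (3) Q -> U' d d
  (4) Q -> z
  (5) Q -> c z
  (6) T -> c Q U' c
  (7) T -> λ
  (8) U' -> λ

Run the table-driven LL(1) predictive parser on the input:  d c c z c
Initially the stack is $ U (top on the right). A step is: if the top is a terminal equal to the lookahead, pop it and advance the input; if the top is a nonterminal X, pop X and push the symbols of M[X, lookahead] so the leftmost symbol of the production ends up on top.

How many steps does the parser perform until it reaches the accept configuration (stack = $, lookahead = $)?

10

step 1: stack=$ U  input=d c c z c $  — expand U -> U' d T
step 2: stack=$ T d U'  input=d c c z c $  — expand U' -> λ
step 3: stack=$ T d  input=d c c z c $  — match d
step 4: stack=$ T  input=c c z c $  — expand T -> c Q U' c
step 5: stack=$ c U' Q c  input=c c z c $  — match c
step 6: stack=$ c U' Q  input=c z c $  — expand Q -> c z
step 7: stack=$ c U' z c  input=c z c $  — match c
step 8: stack=$ c U' z  input=z c $  — match z
step 9: stack=$ c U'  input=c $  — expand U' -> λ
step 10: stack=$ c  input=c $  — match c
Accept reached after 10 steps.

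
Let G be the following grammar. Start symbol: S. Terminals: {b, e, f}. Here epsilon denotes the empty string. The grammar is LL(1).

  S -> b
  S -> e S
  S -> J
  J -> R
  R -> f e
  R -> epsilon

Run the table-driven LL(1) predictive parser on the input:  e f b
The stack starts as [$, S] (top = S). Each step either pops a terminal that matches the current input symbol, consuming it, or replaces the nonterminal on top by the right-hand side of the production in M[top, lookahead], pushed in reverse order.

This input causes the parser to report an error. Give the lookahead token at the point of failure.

step 1: stack=$ S  input=e f b $  — expand S -> e S
step 2: stack=$ S e  input=e f b $  — match e
step 3: stack=$ S  input=f b $  — expand S -> J
step 4: stack=$ J  input=f b $  — expand J -> R
step 5: stack=$ R  input=f b $  — expand R -> f e
step 6: stack=$ e f  input=f b $  — match f
step 7: stack=$ e  input=b $  — error: top is terminal e but lookahead is b

b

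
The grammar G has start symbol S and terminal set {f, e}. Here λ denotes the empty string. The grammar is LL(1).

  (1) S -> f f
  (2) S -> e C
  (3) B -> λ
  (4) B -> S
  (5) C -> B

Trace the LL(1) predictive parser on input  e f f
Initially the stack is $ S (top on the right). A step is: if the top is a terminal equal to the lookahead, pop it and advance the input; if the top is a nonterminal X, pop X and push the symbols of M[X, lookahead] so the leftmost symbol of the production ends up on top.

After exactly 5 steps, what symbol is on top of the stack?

step 1: stack=$ S  input=e f f $  — expand S -> e C
step 2: stack=$ C e  input=e f f $  — match e
step 3: stack=$ C  input=f f $  — expand C -> B
step 4: stack=$ B  input=f f $  — expand B -> S
step 5: stack=$ S  input=f f $  — expand S -> f f
Stack after step 5: $ f f (top = f).

f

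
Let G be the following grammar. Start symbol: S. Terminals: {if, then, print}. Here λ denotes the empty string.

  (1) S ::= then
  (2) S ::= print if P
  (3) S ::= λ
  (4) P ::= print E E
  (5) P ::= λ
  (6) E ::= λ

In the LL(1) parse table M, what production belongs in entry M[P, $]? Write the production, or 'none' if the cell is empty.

P ::= λ

FIRST(S) = {λ, print, then}
FIRST(P) = {λ, print}
FIRST(E) = {λ}
FOLLOW(S) includes $ since S is the start symbol.
FOLLOW(S): S appears on no right-hand side. Thus FOLLOW(S) = {$}.
FOLLOW(P): in S::=print if P, the suffix after P is empty, so FOLLOW(P) ⊇ FOLLOW(S) = {$}. Thus FOLLOW(P) = {$}.
For P ::= print E E: FIRST(print E E) = {print}, so it goes in M[P, t] for t ∈ {print}.
For P ::= λ: FIRST(λ) = {λ}, so it goes in M[P, t] for t ∈ {}; since λ ∈ FIRST, also for every t ∈ FOLLOW(P) = {$}.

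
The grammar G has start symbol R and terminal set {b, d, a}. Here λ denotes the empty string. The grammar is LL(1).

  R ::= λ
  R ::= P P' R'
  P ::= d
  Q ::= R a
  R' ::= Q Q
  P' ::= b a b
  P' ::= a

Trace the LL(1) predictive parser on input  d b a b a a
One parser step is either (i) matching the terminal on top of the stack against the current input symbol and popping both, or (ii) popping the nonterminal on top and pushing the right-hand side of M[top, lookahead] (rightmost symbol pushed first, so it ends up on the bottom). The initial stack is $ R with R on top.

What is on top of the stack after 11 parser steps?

Q

step 1: stack=$ R  input=d b a b a a $  — expand R ::= P P' R'
step 2: stack=$ R' P' P  input=d b a b a a $  — expand P ::= d
step 3: stack=$ R' P' d  input=d b a b a a $  — match d
step 4: stack=$ R' P'  input=b a b a a $  — expand P' ::= b a b
step 5: stack=$ R' b a b  input=b a b a a $  — match b
step 6: stack=$ R' b a  input=a b a a $  — match a
step 7: stack=$ R' b  input=b a a $  — match b
step 8: stack=$ R'  input=a a $  — expand R' ::= Q Q
step 9: stack=$ Q Q  input=a a $  — expand Q ::= R a
step 10: stack=$ Q a R  input=a a $  — expand R ::= λ
step 11: stack=$ Q a  input=a a $  — match a
Stack after step 11: $ Q (top = Q).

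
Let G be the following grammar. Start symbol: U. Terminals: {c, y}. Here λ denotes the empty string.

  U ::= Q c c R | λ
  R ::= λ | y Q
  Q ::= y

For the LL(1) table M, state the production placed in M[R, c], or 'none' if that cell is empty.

none

FIRST(R) = {λ, y}
FIRST(Q) = {y}
FIRST(U) = {λ, y}  (via Q c c R)
FOLLOW(U) includes $ since U is the start symbol.
FOLLOW(U): U appears on no right-hand side. Thus FOLLOW(U) = {$}.
FOLLOW(R): in U::=Q c c R, the suffix after R is empty, so FOLLOW(R) ⊇ FOLLOW(U) = {$}. Thus FOLLOW(R) = {$}.
For R ::= λ: FIRST(λ) = {λ}, so it goes in M[R, t] for t ∈ {}; since λ ∈ FIRST, also for every t ∈ FOLLOW(R) = {$}.
For R ::= y Q: FIRST(y Q) = {y}, so it goes in M[R, t] for t ∈ {y}.
None of these place a production in M[R, c].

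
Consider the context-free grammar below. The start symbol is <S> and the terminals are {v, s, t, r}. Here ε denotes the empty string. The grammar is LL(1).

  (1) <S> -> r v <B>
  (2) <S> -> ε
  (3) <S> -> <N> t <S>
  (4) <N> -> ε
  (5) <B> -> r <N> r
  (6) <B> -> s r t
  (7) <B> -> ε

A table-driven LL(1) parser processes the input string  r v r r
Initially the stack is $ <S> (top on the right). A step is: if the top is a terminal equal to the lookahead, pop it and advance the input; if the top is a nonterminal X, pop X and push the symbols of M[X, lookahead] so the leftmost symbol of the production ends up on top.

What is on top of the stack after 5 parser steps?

<N>

step 1: stack=$ <S>  input=r v r r $  — expand <S> -> r v <B>
step 2: stack=$ <B> v r  input=r v r r $  — match r
step 3: stack=$ <B> v  input=v r r $  — match v
step 4: stack=$ <B>  input=r r $  — expand <B> -> r <N> r
step 5: stack=$ r <N> r  input=r r $  — match r
Stack after step 5: $ r <N> (top = <N>).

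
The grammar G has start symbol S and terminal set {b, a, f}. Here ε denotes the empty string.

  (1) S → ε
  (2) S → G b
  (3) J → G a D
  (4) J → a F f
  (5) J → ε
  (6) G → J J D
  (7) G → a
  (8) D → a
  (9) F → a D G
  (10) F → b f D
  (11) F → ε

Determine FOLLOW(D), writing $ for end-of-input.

FIRST(D) = {a}
FIRST(F) = {ε, a, b}
FIRST(S) = {ε, a}  (via G b)
FIRST(J) = {ε, a}  (via G a D)
FIRST(G) = {a}  (via J J D)
FOLLOW(S) includes $ since S is the start symbol.
FOLLOW(S): S appears on no right-hand side. Thus FOLLOW(S) = {$}.
FOLLOW(J): in G→J J D (occurrence 1), J is followed by J D with FIRST {a}; in G→J J D (occurrence 2), J is followed by D with FIRST {a}. Thus FOLLOW(J) = {a}.
FOLLOW(F): in J→a F f, F is followed by f with FIRST {f}. Thus FOLLOW(F) = {f}.
FOLLOW(G): in S→G b, G is followed by b with FIRST {b}; in J→G a D, G is followed by a D with FIRST {a}; in F→a D G, the suffix after G is empty, so FOLLOW(G) ⊇ FOLLOW(F) = {f}. Thus FOLLOW(G) = {a, b, f}.
FOLLOW(D): in J→G a D, the suffix after D is empty, so FOLLOW(D) ⊇ FOLLOW(J) = {a}; in G→J J D, the suffix after D is empty, so FOLLOW(D) ⊇ FOLLOW(G) = {a, b, f}; in F→a D G, D is followed by G with FIRST {a}; in F→b f D, the suffix after D is empty, so FOLLOW(D) ⊇ FOLLOW(F) = {f}. Thus FOLLOW(D) = {a, b, f}.

{a, b, f}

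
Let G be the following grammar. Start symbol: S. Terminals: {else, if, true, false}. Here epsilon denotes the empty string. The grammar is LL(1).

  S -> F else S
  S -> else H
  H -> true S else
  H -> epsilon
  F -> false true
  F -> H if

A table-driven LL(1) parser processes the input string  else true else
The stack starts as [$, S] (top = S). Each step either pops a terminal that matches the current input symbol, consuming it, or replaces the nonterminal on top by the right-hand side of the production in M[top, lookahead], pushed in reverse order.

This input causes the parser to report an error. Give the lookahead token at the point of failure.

$

step 1: stack=$ S  input=else true else $  — expand S -> else H
step 2: stack=$ H else  input=else true else $  — match else
step 3: stack=$ H  input=true else $  — expand H -> true S else
step 4: stack=$ else S true  input=true else $  — match true
step 5: stack=$ else S  input=else $  — expand S -> else H
step 6: stack=$ else H else  input=else $  — match else
step 7: stack=$ else H  input=$  — expand H -> epsilon
step 8: stack=$ else  input=$  — error: top is terminal else but lookahead is $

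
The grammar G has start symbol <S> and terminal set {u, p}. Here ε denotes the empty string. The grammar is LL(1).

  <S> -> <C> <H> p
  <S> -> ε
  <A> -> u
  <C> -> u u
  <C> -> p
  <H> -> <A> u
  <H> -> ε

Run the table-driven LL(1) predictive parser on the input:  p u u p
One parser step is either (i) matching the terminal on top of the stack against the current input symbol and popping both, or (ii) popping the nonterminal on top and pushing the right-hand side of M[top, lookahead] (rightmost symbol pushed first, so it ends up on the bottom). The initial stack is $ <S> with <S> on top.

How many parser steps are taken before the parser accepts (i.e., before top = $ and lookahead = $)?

8

step 1: stack=$ <S>  input=p u u p $  — expand <S> -> <C> <H> p
step 2: stack=$ p <H> <C>  input=p u u p $  — expand <C> -> p
step 3: stack=$ p <H> p  input=p u u p $  — match p
step 4: stack=$ p <H>  input=u u p $  — expand <H> -> <A> u
step 5: stack=$ p u <A>  input=u u p $  — expand <A> -> u
step 6: stack=$ p u u  input=u u p $  — match u
step 7: stack=$ p u  input=u p $  — match u
step 8: stack=$ p  input=p $  — match p
Accept reached after 8 steps.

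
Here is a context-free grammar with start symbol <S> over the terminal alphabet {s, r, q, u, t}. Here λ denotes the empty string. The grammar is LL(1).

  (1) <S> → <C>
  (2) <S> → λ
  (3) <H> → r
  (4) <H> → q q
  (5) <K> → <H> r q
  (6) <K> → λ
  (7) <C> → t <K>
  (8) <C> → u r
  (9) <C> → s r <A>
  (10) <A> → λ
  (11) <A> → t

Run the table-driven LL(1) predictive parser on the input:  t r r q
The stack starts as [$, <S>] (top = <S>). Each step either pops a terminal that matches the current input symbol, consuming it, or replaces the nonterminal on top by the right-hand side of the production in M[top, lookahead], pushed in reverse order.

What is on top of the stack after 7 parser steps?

step 1: stack=$ <S>  input=t r r q $  — expand <S> → <C>
step 2: stack=$ <C>  input=t r r q $  — expand <C> → t <K>
step 3: stack=$ <K> t  input=t r r q $  — match t
step 4: stack=$ <K>  input=r r q $  — expand <K> → <H> r q
step 5: stack=$ q r <H>  input=r r q $  — expand <H> → r
step 6: stack=$ q r r  input=r r q $  — match r
step 7: stack=$ q r  input=r q $  — match r
Stack after step 7: $ q (top = q).

q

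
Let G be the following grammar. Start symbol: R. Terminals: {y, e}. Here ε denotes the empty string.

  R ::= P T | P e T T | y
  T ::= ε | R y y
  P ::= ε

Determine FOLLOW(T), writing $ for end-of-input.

FIRST(P): from P::=ε we get {ε}. So FIRST(P) = {ε}.
FIRST(R): from R::=P T we get {ε, e, y}; from R::=P e T T we get {e}; from R::=y we get {y}. So FIRST(R) = {ε, e, y}.
FIRST(T): from T::=ε we get {ε}; from T::=R y y we get {e, y}. So FIRST(T) = {ε, e, y}.
FOLLOW(R) includes $ since R is the start symbol.
FOLLOW(R): in T::=R y y, R is followed by y y with FIRST {y}. Thus FOLLOW(R) = {$, y}.
FOLLOW(T): in R::=P T, the suffix after T is empty, so FOLLOW(T) ⊇ FOLLOW(R) = {$, y}; in R::=P e T T (occurrence 1), T is followed by T with FIRST {ε, e, y}; in R::=P e T T (occurrence 1), the suffix after T is nullable, so FOLLOW(T) ⊇ FOLLOW(R) = {$, y}; in R::=P e T T (occurrence 2), the suffix after T is empty, so FOLLOW(T) ⊇ FOLLOW(R) = {$, y}. Thus FOLLOW(T) = {$, e, y}.
FOLLOW(P): in R::=P T, P is followed by T with FIRST {ε, e, y}; in R::=P T, the suffix after P is nullable, so FOLLOW(P) ⊇ FOLLOW(R) = {$, y}; in R::=P e T T, P is followed by e T T with FIRST {e}. Thus FOLLOW(P) = {$, e, y}.

{$, e, y}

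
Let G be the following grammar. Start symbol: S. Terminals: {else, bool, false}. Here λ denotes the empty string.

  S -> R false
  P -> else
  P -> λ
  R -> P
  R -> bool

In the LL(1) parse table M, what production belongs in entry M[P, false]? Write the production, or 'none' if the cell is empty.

FIRST(P) = {λ, else}
FIRST(R) = {λ, bool, else}  (via P)
FIRST(S) = {bool, else, false}  (via R false)
FOLLOW(S) includes $ since S is the start symbol.
FOLLOW(R): in S->R false, R is followed by false with FIRST {false}. Thus FOLLOW(R) = {false}.
FOLLOW(P): in R->P, the suffix after P is empty, so FOLLOW(P) ⊇ FOLLOW(R) = {false}. Thus FOLLOW(P) = {false}.
For P -> else: FIRST(else) = {else}, so it goes in M[P, t] for t ∈ {else}.
For P -> λ: FIRST(λ) = {λ}, so it goes in M[P, t] for t ∈ {}; since λ ∈ FIRST, also for every t ∈ FOLLOW(P) = {false}.

P -> λ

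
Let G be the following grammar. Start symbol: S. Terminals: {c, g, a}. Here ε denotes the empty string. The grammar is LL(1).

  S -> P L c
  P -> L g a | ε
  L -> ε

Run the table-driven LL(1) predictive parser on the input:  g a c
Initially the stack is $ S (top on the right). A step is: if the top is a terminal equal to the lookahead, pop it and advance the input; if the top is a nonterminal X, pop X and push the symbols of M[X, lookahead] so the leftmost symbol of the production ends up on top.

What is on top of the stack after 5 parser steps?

step 1: stack=$ S  input=g a c $  — expand S -> P L c
step 2: stack=$ c L P  input=g a c $  — expand P -> L g a
step 3: stack=$ c L a g L  input=g a c $  — expand L -> ε
step 4: stack=$ c L a g  input=g a c $  — match g
step 5: stack=$ c L a  input=a c $  — match a
Stack after step 5: $ c L (top = L).

L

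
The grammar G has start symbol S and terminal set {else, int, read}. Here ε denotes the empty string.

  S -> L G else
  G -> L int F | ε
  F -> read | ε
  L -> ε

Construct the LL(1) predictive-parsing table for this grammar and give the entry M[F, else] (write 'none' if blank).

F -> ε

FIRST(F): from F->read we get {read}; from F->ε we get {ε}. So FIRST(F) = {ε, read}.
FIRST(L): from L->ε we get {ε}. So FIRST(L) = {ε}.
FIRST(G): from G->L int F we get {int}; from G->ε we get {ε}. So FIRST(G) = {ε, int}.
FIRST(S): from S->L G else we get {else, int}. So FIRST(S) = {else, int}.
FOLLOW(S) includes $ since S is the start symbol.
FOLLOW(G): in S->L G else, G is followed by else with FIRST {else}. Thus FOLLOW(G) = {else}.
FOLLOW(F): in G->L int F, the suffix after F is empty, so FOLLOW(F) ⊇ FOLLOW(G) = {else}. Thus FOLLOW(F) = {else}.
For F -> read: FIRST(read) = {read}, so it goes in M[F, t] for t ∈ {read}.
For F -> ε: FIRST(ε) = {ε}, so it goes in M[F, t] for t ∈ {}; since ε ∈ FIRST, also for every t ∈ FOLLOW(F) = {else}.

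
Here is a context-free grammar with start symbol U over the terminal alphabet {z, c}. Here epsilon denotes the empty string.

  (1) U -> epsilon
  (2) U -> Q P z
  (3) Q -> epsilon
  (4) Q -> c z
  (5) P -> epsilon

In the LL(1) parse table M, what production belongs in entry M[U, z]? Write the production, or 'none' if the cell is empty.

FIRST(Q) = {epsilon, c}
FIRST(P) = {epsilon}
FIRST(U) = {epsilon, c, z}  (via Q P z)
FOLLOW(U) includes $ since U is the start symbol.
FOLLOW(U): U appears on no right-hand side. Thus FOLLOW(U) = {$}.
For U -> epsilon: FIRST(epsilon) = {epsilon}, so it goes in M[U, t] for t ∈ {}; since epsilon ∈ FIRST, also for every t ∈ FOLLOW(U) = {$}.
For U -> Q P z: FIRST(Q P z) = {c, z}, so it goes in M[U, t] for t ∈ {c, z}.

U -> Q P z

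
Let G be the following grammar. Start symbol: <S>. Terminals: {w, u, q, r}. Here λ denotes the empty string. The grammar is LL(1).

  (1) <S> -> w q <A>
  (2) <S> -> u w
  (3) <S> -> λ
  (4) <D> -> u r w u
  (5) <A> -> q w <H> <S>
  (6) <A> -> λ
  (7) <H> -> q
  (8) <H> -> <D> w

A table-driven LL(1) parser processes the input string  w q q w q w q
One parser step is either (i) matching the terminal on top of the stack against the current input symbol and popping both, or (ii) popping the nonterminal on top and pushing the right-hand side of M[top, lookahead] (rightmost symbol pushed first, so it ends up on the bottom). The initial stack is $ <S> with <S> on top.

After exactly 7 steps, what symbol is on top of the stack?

q

     Stack          Input            Action
  1  $ <S>          w q q w q w q $  expand <S> -> w q <A>
  2  $ <A> q w      w q q w q w q $  match w
  3  $ <A> q        q q w q w q $    match q
  4  $ <A>          q w q w q $      expand <A> -> q w <H> <S>
  5  $ <S> <H> w q  q w q w q $      match q
  6  $ <S> <H> w    w q w q $        match w
  7  $ <S> <H>      q w q $          expand <H> -> q
Stack after step 7: $ <S> q (top = q).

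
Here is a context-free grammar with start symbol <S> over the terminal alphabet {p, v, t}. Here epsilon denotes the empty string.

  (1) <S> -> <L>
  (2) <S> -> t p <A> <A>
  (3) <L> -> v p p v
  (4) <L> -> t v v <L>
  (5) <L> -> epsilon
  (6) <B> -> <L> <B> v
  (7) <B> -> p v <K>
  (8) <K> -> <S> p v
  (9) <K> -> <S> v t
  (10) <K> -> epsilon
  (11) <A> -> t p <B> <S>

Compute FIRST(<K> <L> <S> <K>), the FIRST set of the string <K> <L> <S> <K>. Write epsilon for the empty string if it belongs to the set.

FIRST(<L>) = {epsilon, t, v}
FIRST(<A>) = {t}
FIRST(<S>) = {epsilon, t, v}  (via <L>)
FIRST(<B>) = {p, t, v}  (via <L> <B> v)
FIRST(<K>) = {epsilon, p, t, v}  (via <S> p v, <S> v t)
FIRST(<K> <L> <S> <K>): take FIRST of each symbol in turn, carrying on past any symbol whose FIRST contains epsilon; result {epsilon, p, t, v}.

{epsilon, p, t, v}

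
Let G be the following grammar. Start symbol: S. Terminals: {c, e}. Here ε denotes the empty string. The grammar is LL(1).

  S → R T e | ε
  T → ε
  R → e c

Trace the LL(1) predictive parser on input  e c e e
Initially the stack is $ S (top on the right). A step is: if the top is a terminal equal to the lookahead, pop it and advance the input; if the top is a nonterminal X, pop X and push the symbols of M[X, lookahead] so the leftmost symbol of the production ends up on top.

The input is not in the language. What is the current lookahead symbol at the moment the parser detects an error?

     Stack      Input      Action
  1  $ S        e c e e $  expand S → R T e
  2  $ e T R    e c e e $  expand R → e c
  3  $ e T c e  e c e e $  match e
  4  $ e T c    c e e $    match c
  5  $ e T      e e $      expand T → ε
  6  $ e        e e $      match e
  7  $          e $        error: stack empty but input remains

e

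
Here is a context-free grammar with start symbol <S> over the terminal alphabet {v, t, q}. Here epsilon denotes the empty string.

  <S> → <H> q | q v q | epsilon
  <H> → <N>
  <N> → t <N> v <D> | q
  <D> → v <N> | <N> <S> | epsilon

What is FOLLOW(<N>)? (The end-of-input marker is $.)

FIRST(<N>) = {q, t}
FIRST(<H>) = {q, t}  (via <N>)
FIRST(<D>) = {epsilon, q, t, v}  (via <N> <S>)
FIRST(<S>) = {epsilon, q, t}  (via <H> q)
FOLLOW(<S>) includes $ since <S> is the start symbol.
FOLLOW(<H>): in <S>→<H> q, <H> is followed by q with FIRST {q}. Thus FOLLOW(<H>) = {q}.
FOLLOW(<S>): in <D>→<N> <S>, the suffix after <S> is empty, so FOLLOW(<S>) ⊇ FOLLOW(<D>) = {q, t, v}. Thus FOLLOW(<S>) = {$, q, t, v}.
FOLLOW(<N>): in <H>→<N>, the suffix after <N> is empty, so FOLLOW(<N>) ⊇ FOLLOW(<H>) = {q}; in <N>→t <N> v <D>, <N> is followed by v <D> with FIRST {v}; in <D>→v <N>, the suffix after <N> is empty, so FOLLOW(<N>) ⊇ FOLLOW(<D>) = {q, t, v}; in <D>→<N> <S>, <N> is followed by <S> with FIRST {epsilon, q, t}; in <D>→<N> <S>, the suffix after <N> is nullable, so FOLLOW(<N>) ⊇ FOLLOW(<D>) = {q, t, v}. Thus FOLLOW(<N>) = {q, t, v}.
FOLLOW(<D>): in <N>→t <N> v <D>, the suffix after <D> is empty, so FOLLOW(<D>) ⊇ FOLLOW(<N>) = {q, t, v}. Thus FOLLOW(<D>) = {q, t, v}.

{q, t, v}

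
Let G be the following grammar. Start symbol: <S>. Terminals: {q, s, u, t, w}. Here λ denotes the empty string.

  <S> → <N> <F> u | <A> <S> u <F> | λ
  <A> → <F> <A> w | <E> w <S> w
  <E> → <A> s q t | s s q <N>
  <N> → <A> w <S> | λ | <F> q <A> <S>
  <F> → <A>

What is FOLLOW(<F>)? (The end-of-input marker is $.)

FIRST(<S>) = {λ, s}  (via <N> <F> u, <A> <S> u <F>)
FIRST(<A>) = {s}  (via <F> <A> w, <E> w <S> w)
FIRST(<E>) = {s}  (via <A> s q t)
FIRST(<F>) = {s}  (via <A>)
FIRST(<N>) = {λ, s}  (via <A> w <S>, <F> q <A> <S>)
FOLLOW(<S>) includes $ since <S> is the start symbol.
FOLLOW(<E>): in <A>→<E> w <S> w, <E> is followed by w <S> w with FIRST {w}. Thus FOLLOW(<E>) = {w}.
FOLLOW(<N>): in <S>→<N> <F> u, <N> is followed by <F> u with FIRST {s}; in <E>→s s q <N>, the suffix after <N> is empty, so FOLLOW(<N>) ⊇ FOLLOW(<E>) = {w}. Thus FOLLOW(<N>) = {s, w}.
FOLLOW(<S>): in <S>→<A> <S> u <F>, <S> is followed by u <F> with FIRST {u}; in <A>→<E> w <S> w, <S> is followed by w with FIRST {w}; in <N>→<A> w <S>, the suffix after <S> is empty, so FOLLOW(<S>) ⊇ FOLLOW(<N>) = {s, w}; in <N>→<F> q <A> <S>, the suffix after <S> is empty, so FOLLOW(<S>) ⊇ FOLLOW(<N>) = {s, w}. Thus FOLLOW(<S>) = {$, s, u, w}.
FOLLOW(<F>): in <S>→<N> <F> u, <F> is followed by u with FIRST {u}; in <S>→<A> <S> u <F>, the suffix after <F> is empty, so FOLLOW(<F>) ⊇ FOLLOW(<S>) = {$, s, u, w}; in <A>→<F> <A> w, <F> is followed by <A> w with FIRST {s}; in <N>→<F> q <A> <S>, <F> is followed by q <A> <S> with FIRST {q}. Thus FOLLOW(<F>) = {$, q, s, u, w}.
FOLLOW(<A>): in <S>→<A> <S> u <F>, <A> is followed by <S> u <F> with FIRST {s, u}; in <A>→<F> <A> w, <A> is followed by w with FIRST {w}; in <E>→<A> s q t, <A> is followed by s q t with FIRST {s}; in <N>→<A> w <S>, <A> is followed by w <S> with FIRST {w}; in <N>→<F> q <A> <S>, <A> is followed by <S> with FIRST {λ, s}; in <N>→<F> q <A> <S>, the suffix after <A> is nullable, so FOLLOW(<A>) ⊇ FOLLOW(<N>) = {s, w}; in <F>→<A>, the suffix after <A> is empty, so FOLLOW(<A>) ⊇ FOLLOW(<F>) = {$, q, s, u, w}. Thus FOLLOW(<A>) = {$, q, s, u, w}.

{$, q, s, u, w}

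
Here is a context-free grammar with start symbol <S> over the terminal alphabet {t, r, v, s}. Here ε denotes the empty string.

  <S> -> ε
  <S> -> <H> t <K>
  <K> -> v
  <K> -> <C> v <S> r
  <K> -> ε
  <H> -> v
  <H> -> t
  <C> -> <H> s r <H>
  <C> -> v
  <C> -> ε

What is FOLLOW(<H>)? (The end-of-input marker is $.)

FIRST(<H>) = {t, v}
FIRST(<S>) = {ε, t, v}  (via <H> t <K>)
FIRST(<C>) = {ε, t, v}  (via <H> s r <H>)
FIRST(<K>) = {ε, t, v}  (via <C> v <S> r)
FOLLOW(<S>) includes $ since <S> is the start symbol.
FOLLOW(<S>): in <K>-><C> v <S> r, <S> is followed by r with FIRST {r}. Thus FOLLOW(<S>) = {$, r}.
FOLLOW(<K>): in <S>-><H> t <K>, the suffix after <K> is empty, so FOLLOW(<K>) ⊇ FOLLOW(<S>) = {$, r}. Thus FOLLOW(<K>) = {$, r}.
FOLLOW(<C>): in <K>-><C> v <S> r, <C> is followed by v <S> r with FIRST {v}. Thus FOLLOW(<C>) = {v}.
FOLLOW(<H>): in <S>-><H> t <K>, <H> is followed by t <K> with FIRST {t}; in <C>-><H> s r <H> (occurrence 1), <H> is followed by s r <H> with FIRST {s}; in <C>-><H> s r <H> (occurrence 2), the suffix after <H> is empty, so FOLLOW(<H>) ⊇ FOLLOW(<C>) = {v}. Thus FOLLOW(<H>) = {s, t, v}.

{s, t, v}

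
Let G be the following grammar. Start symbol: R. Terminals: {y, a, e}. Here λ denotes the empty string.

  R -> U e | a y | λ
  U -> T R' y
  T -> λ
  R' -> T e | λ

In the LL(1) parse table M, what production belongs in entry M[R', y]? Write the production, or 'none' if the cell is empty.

FIRST(T): from T->λ we get {λ}. So FIRST(T) = {λ}.
FIRST(R'): from R'->T e we get {e}; from R'->λ we get {λ}. So FIRST(R') = {λ, e}.
FIRST(U): from U->T R' y we get {e, y}. So FIRST(U) = {e, y}.
FIRST(R): from R->U e we get {e, y}; from R->a y we get {a}; from R->λ we get {λ}. So FIRST(R) = {λ, a, e, y}.
FOLLOW(R) includes $ since R is the start symbol.
FOLLOW(R'): in U->T R' y, R' is followed by y with FIRST {y}. Thus FOLLOW(R') = {y}.
For R' -> T e: FIRST(T e) = {e}, so it goes in M[R', t] for t ∈ {e}.
For R' -> λ: FIRST(λ) = {λ}, so it goes in M[R', t] for t ∈ {}; since λ ∈ FIRST, also for every t ∈ FOLLOW(R') = {y}.

R' -> λ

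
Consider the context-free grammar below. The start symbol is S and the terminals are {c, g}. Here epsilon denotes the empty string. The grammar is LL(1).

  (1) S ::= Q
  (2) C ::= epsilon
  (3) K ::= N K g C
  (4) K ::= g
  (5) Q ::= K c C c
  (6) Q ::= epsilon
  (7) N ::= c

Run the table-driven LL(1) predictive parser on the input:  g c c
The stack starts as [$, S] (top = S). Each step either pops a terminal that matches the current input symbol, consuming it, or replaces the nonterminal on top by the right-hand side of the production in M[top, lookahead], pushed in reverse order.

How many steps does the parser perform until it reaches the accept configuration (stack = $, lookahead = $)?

step 1: stack=$ S  input=g c c $  — expand S ::= Q
step 2: stack=$ Q  input=g c c $  — expand Q ::= K c C c
step 3: stack=$ c C c K  input=g c c $  — expand K ::= g
step 4: stack=$ c C c g  input=g c c $  — match g
step 5: stack=$ c C c  input=c c $  — match c
step 6: stack=$ c C  input=c $  — expand C ::= epsilon
step 7: stack=$ c  input=c $  — match c
Accept reached after 7 steps.

7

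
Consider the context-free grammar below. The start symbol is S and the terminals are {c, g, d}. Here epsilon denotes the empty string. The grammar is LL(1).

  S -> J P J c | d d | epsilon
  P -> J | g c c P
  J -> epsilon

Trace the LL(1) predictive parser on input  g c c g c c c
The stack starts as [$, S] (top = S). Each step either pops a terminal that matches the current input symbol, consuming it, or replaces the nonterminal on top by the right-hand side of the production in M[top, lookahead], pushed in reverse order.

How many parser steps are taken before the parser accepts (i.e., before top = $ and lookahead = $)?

      Stack          Input            Action
   1  $ S            g c c g c c c $  expand S -> J P J c
   2  $ c J P J      g c c g c c c $  expand J -> epsilon
   3  $ c J P        g c c g c c c $  expand P -> g c c P
   4  $ c J P c c g  g c c g c c c $  match g
   5  $ c J P c c    c c g c c c $    match c
   6  $ c J P c      c g c c c $      match c
   7  $ c J P        g c c c $        expand P -> g c c P
   8  $ c J P c c g  g c c c $        match g
   9  $ c J P c c    c c c $          match c
  10  $ c J P c      c c $            match c
  11  $ c J P        c $              expand P -> J
  12  $ c J J        c $              expand J -> epsilon
  13  $ c J          c $              expand J -> epsilon
  14  $ c            c $              match c
Accept reached after 14 steps.

14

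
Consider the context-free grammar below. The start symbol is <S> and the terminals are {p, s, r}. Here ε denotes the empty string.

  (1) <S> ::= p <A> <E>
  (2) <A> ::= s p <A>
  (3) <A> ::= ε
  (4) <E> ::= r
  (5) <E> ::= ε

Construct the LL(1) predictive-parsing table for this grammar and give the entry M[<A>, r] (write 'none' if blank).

FIRST(<S>) = {p}
FIRST(<A>) = {ε, s}
FIRST(<E>) = {ε, r}
FOLLOW(<S>) includes $ since <S> is the start symbol.
FOLLOW(<S>): <S> appears on no right-hand side. Thus FOLLOW(<S>) = {$}.
FOLLOW(<A>): in <S>::=p <A> <E>, <A> is followed by <E> with FIRST {ε, r}; in <S>::=p <A> <E>, the suffix after <A> is nullable, so FOLLOW(<A>) ⊇ FOLLOW(<S>) = {$}; in <A>::=s p <A>, the suffix after <A> is empty (adds nothing new). Thus FOLLOW(<A>) = {$, r}.
For <A> ::= s p <A>: FIRST(s p <A>) = {s}, so it goes in M[<A>, t] for t ∈ {s}.
For <A> ::= ε: FIRST(ε) = {ε}, so it goes in M[<A>, t] for t ∈ {}; since ε ∈ FIRST, also for every t ∈ FOLLOW(<A>) = {$, r}.

<A> ::= ε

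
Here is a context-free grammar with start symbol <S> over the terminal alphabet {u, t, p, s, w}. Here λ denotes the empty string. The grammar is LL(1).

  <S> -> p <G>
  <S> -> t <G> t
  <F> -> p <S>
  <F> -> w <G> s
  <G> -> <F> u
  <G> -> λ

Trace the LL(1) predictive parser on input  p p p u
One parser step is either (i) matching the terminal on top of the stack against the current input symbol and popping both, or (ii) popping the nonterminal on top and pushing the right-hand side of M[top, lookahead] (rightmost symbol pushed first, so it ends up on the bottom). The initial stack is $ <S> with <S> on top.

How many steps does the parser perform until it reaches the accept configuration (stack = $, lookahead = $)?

9

step 1: stack=$ <S>  input=p p p u $  — expand <S> -> p <G>
step 2: stack=$ <G> p  input=p p p u $  — match p
step 3: stack=$ <G>  input=p p u $  — expand <G> -> <F> u
step 4: stack=$ u <F>  input=p p u $  — expand <F> -> p <S>
step 5: stack=$ u <S> p  input=p p u $  — match p
step 6: stack=$ u <S>  input=p u $  — expand <S> -> p <G>
step 7: stack=$ u <G> p  input=p u $  — match p
step 8: stack=$ u <G>  input=u $  — expand <G> -> λ
step 9: stack=$ u  input=u $  — match u
Accept reached after 9 steps.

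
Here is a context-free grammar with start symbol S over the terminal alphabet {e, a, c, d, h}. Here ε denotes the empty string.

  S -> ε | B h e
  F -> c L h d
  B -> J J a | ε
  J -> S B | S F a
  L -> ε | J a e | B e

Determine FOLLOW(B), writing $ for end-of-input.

FIRST(F): from F->c L h d we get {c}. So FIRST(F) = {c}.
FIRST(S): from S->ε we get {ε}; from S->B h e we get {a, c, h}. So FIRST(S) = {ε, a, c, h}.
FIRST(B): from B->J J a we get {a, c, h}; from B->ε we get {ε}. So FIRST(B) = {ε, a, c, h}.
FIRST(J): from J->S B we get {ε, a, c, h}; from J->S F a we get {a, c, h}. So FIRST(J) = {ε, a, c, h}.
FIRST(L): from L->ε we get {ε}; from L->J a e we get {a, c, h}; from L->B e we get {a, c, e, h}. So FIRST(L) = {ε, a, c, e, h}.
FOLLOW(S) includes $ since S is the start symbol.
FOLLOW(F): in J->S F a, F is followed by a with FIRST {a}. Thus FOLLOW(F) = {a}.
FOLLOW(J): in B->J J a (occurrence 1), J is followed by J a with FIRST {a, c, h}; in B->J J a (occurrence 2), J is followed by a with FIRST {a}; in L->J a e, J is followed by a e with FIRST {a}. Thus FOLLOW(J) = {a, c, h}.
FOLLOW(S): in J->S B, S is followed by B with FIRST {ε, a, c, h}; in J->S B, the suffix after S is nullable, so FOLLOW(S) ⊇ FOLLOW(J) = {a, c, h}; in J->S F a, S is followed by F a with FIRST {c}. Thus FOLLOW(S) = {$, a, c, h}.
FOLLOW(B): in S->B h e, B is followed by h e with FIRST {h}; in J->S B, the suffix after B is empty, so FOLLOW(B) ⊇ FOLLOW(J) = {a, c, h}; in L->B e, B is followed by e with FIRST {e}. Thus FOLLOW(B) = {a, c, e, h}.
FOLLOW(L): in F->c L h d, L is followed by h d with FIRST {h}. Thus FOLLOW(L) = {h}.

{a, c, e, h}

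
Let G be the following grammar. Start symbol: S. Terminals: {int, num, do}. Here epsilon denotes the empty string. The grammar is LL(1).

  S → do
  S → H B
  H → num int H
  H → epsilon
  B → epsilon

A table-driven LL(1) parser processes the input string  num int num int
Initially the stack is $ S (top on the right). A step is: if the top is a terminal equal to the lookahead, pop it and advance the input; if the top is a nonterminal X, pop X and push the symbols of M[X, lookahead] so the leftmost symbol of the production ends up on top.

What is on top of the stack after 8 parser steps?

B

     Stack          Input              Action
  1  $ S            num int num int $  expand S → H B
  2  $ B H          num int num int $  expand H → num int H
  3  $ B H int num  num int num int $  match num
  4  $ B H int      int num int $      match int
  5  $ B H          num int $          expand H → num int H
  6  $ B H int num  num int $          match num
  7  $ B H int      int $              match int
  8  $ B H          $                  expand H → epsilon
Stack after step 8: $ B (top = B).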